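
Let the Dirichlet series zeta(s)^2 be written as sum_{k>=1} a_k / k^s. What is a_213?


The Dirichlet convolution of the constant function 1 with itself gives (1 * 1)(k) = sum_{d | k} 1 = d(k), the number of positive divisors of k.
Since zeta(s) = sum_{k>=1} 1/k^s, we have zeta(s)^2 = sum_{k>=1} d(k)/k^s, so a_k = d(k).
For k = 213: the divisors are 1, 3, 71, 213.
Count = 4.

4


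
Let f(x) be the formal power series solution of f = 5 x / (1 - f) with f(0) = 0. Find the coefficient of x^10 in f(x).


Apply Lagrange inversion: f = 5 x * phi(f) with phi(t) = 1/(1 - t), so
[x^n] f = 5^n * (1/n) [t^(n-1)] phi(t)^n = 5^n * (1/n) [t^(n-1)] (1 - t)^(-n) = 5^n * (1/n) C(2n - 2, n - 1) = 5^n * C_{n-1}.
For n = 10: C_9 = C(18, 9) / 10 = 48620/10 = 4862.
With the 5^10 = 9765625 factor, the coefficient is 9765625 * 4862 = 47480468750.

47480468750


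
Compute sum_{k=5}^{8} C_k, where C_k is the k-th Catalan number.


C_5 through C_8: 42, 132, 429, 1430
Sum = 42 + 132 + 429 + 1430
= 2033

2033


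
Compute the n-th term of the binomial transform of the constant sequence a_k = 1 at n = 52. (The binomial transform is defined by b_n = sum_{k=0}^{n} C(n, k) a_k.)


With a_k = 1 for all k, b_n = sum_{k=0}^{n} C(n, k) = 2^n by the binomial theorem.
For n = 52: 2^52 = 4503599627370496.

4503599627370496


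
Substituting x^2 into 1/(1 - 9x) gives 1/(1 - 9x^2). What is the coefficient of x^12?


The coefficient of x^(2m) in 1/(1 - 9x^2) is 9^m.
With n = 12 = 2*6, the coefficient is 9^6 = 531441.

531441


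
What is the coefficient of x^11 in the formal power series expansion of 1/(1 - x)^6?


The expansion 1/(1 - x)^r = sum_{k>=0} C(k + r - 1, r - 1) x^k follows from the multiset / negative-binomial theorem (or from repeated differentiation of the geometric series).
For r = 6 and k = 11:
C(16, 5) = 20922789888000 / (120 * 39916800) = 4368.

4368


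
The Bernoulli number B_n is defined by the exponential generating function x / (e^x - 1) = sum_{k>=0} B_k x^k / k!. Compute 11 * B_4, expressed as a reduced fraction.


Bernoulli numbers can also be computed recursively via B_0 = 1 and sum_{j=0}^{m} C(m+1, j) B_j = 0 for m >= 1. Odd-index Bernoulli numbers vanish for k >= 3.
Computing B_4 = -1/30, so 11 * B_4 = 11 * -1/30 = -11/30.

-11/30


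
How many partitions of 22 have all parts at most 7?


Using the generating function (1-x)^(-1)(1-x^2)^(-1)...(1-x^7)^(-1),
the coefficient of x^22 counts these restricted partitions.
Result = 522

522


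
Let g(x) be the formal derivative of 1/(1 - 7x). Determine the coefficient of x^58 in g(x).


Differentiate termwise: d/dx sum_{k>=0} 7^k x^k = sum_{k>=1} k 7^k x^(k-1) = sum_{j>=0} (j+1) 7^(j+1) x^j.
Equivalently, d/dx [1/(1 - 7x)] = 7/(1 - 7x)^2.
For j = 58: 59 * 7^59 = 59 * 72574551534231909331741171093173785967490646405143 = 4281898540519682650572729094497253372081948137903437.

4281898540519682650572729094497253372081948137903437


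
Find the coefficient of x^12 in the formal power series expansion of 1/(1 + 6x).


Write 1/(1 + c x) = 1/(1 - (-c) x) and apply the geometric-series identity
1/(1 - y) = sum_{k>=0} y^k to get 1/(1 + c x) = sum_{k>=0} (-c)^k x^k.
So the coefficient of x^k is (-c)^k = (-1)^k * c^k.
Here c = 6 and k = 12:
(-6)^12 = 1 * 2176782336 = 2176782336

2176782336


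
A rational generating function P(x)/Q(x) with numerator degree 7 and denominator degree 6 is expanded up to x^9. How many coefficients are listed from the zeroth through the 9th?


Expanding up to x^9 gives the coefficients for x^0, x^1, ..., x^9.
That is 9 + 1 = 10 coefficients in total.

10


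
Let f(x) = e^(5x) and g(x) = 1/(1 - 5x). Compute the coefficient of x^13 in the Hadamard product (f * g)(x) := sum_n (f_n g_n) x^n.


Expanding: f_k = 5^k/k! (from e^(5x)) and g_k = 5^k (from 1/(1 - 5x)). So the Hadamard coefficient (f * g)_k = 5^k 5^k / k! = (25)^k / k!.
For k = 13: 25^13/13! = 1490116119384765625/6227020800 = 59604644775390625/249080832.

59604644775390625/249080832


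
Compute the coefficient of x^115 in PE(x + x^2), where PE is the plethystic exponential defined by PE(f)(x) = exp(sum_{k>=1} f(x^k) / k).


With f(x) = x + x^2, the exponent is sum_{k>=1} (x^k + x^(2k)) / k = -ln(1 - x) - ln(1 - x^2). Exponentiating:
PE(x + x^2) = 1 / ((1 - x)(1 - x^2)).
This is the generating function for partitions of n into parts of size 1 or 2. The number of 2's can be any j in 0..57, and the rest are 1's, so
[x^115] = floor(115/2) + 1 = 58.

58


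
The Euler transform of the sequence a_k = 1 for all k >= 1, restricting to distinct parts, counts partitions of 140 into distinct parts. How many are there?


Partitions of 140 into distinct parts can be computed via generating function.
Product (1+x)(1+x^2)(1+x^3)...
The coefficient of x^140 = 9617150

9617150


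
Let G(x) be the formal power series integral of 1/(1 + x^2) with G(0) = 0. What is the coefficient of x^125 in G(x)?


1/(1 + x^2) = sum_{j>=0} (-1)^j x^(2j). Integrating termwise with G(0) = 0:
G(x) = sum_{j>=0} (-1)^j x^(2j+1) / (2j+1) = arctan(x).
Only odd powers are nonzero. For x^125 write 125 = 2*62 + 1, giving
(-1)^62 / 125 = 1/125 = 1/125.

1/125


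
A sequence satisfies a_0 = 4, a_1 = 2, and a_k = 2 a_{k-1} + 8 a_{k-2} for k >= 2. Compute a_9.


The characteristic equation is t^2 - 2 t - 8 = 0, with roots r_1 = 4 and r_2 = -2 (so c_1 = r_1 + r_2, c_2 = -r_1 r_2 as required).
One can use the closed form a_n = A r_1^n + B r_2^n, but direct iteration is more reliable:
a_0 = 4, a_1 = 2, a_2 = 36, a_3 = 88, a_4 = 464, a_5 = 1632, a_6 = 6976, a_7 = 27008, a_8 = 109824, a_9 = 435712.
So a_9 = 435712.

435712


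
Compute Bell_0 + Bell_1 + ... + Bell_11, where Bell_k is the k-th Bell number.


Recall Bell_k counts set partitions of a k-set (with Bell_0 = 1 by convention).
Bell_0 through Bell_11: 1, 1, 2, 5, 15, 52, 203, 877, 4140, 21147, 115975, 678570
Sum = 1 + 1 + 2 + 5 + 15 + 52 + 203 + 877 + 4140 + 21147 + 115975 + 678570 = 820988.

820988


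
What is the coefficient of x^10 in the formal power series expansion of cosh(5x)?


The Maclaurin series is cosh(t) = sum_{m>=0} t^(2m) / (2m)!, so substituting t = 5x, only even powers of x are nonzero, with coefficient of x^(2m) equal to 5^(2m) / (2m)!.
For x^10 the coefficient is 5^10/10! = 9765625/3628800 = 390625/145152.

390625/145152


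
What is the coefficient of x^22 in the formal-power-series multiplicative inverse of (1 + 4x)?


The inverse is 1/(1 + 4x). Apply the geometric identity 1/(1 - y) = sum_{k>=0} y^k with y = -4x:
1/(1 + 4x) = sum_{k>=0} (-4)^k x^k.
So the coefficient of x^22 is (-4)^22 = 17592186044416.

17592186044416


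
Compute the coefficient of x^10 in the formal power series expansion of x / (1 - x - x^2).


Let f(x) = sum_{k>=0} a_k x^k. Multiplying f(x) * (1 - x - x^2) = x and matching coefficients gives a_0 = 0, a_1 = 1, and a_k = a_{k-1} + a_{k-2} for k >= 2. These are the Fibonacci numbers F_k.
Iterating from F_0 = 0, F_1 = 1:
F_0=0, F_1=1, F_2=1, F_3=2, F_4=3, F_5=5, F_6=8, F_7=13, F_8=21, F_9=34, ...
F_10 = 55.

55


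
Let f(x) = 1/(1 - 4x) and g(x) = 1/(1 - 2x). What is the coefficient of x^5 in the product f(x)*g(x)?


The coefficient of x^n in f*g is the Cauchy product: sum_{k=0}^{n} a^k * b^(n-k).
With a=4, b=2, n=5:
sum_{k=0}^{5} 4^k * 2^(5-k)
= 2016

2016


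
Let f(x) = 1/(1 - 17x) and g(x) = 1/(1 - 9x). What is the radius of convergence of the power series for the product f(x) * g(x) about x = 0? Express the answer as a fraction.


The radius of 1/(1 - 17x) is 1/17 (nearest singularity at x = 1/17), and the radius of 1/(1 - 9x) is 1/9.
The product f(x)*g(x) = 1/((1 - 17x)(1 - 9x)) has singularities at both 1/17 and 1/9, so its radius of convergence is the distance to the nearest one:
min(1/17, 1/9) = 1/17.

1/17


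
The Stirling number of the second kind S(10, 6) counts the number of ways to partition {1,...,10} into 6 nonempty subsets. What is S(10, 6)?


Using the explicit formula S(n,k) = (1/k!) sum_{j=0}^{k} (-1)^(k-j) C(k,j) j^n:
S(10, 6) = 22827
Equivalently, S(n,k) is n! times the coefficient of x^n in the EGF (e^x - 1)^k / k!.

22827


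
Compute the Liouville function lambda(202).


The Liouville function is lambda(k) = (-1)^Omega(k), where Omega(k) counts the prime factors of k with multiplicity.
Factoring: 202 = 2 * 101, so Omega(202) = 2.
lambda(202) = (-1)^2 = 1.

1


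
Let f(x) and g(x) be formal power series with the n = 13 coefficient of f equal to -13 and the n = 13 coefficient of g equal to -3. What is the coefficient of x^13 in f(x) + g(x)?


Addition of formal power series is termwise.
The coefficient of x^13 in f + g = -13 + -3
= -16

-16


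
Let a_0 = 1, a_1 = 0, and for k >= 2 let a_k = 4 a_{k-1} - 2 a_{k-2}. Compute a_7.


Iterating the recurrence forward:
a_0 = 1
a_1 = 0
a_2 = 4*0 - 2*1 = -2
a_3 = 4*-2 - 2*0 = -8
a_4 = 4*-8 - 2*-2 = -28
a_5 = 4*-28 - 2*-8 = -96
a_6 = 4*-96 - 2*-28 = -328
a_7 = 4*-328 - 2*-96 = -1120
So a_7 = -1120.

-1120


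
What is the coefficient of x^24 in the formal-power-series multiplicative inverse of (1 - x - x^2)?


Let the inverse be f(x) = sum_{k>=0} a_k x^k. From f(x) * (1 - x - x^2) = 1 and matching coefficients:
 x^0: a_0 = 1.
 x^1: a_1 - a_0 = 0, so a_1 = 1.
 x^k (k >= 2): a_k - a_{k-1} - a_{k-2} = 0, i.e. a_k = a_{k-1} + a_{k-2}.
This is the Fibonacci-type recurrence shifted so that a_0 = a_1 = 1.
Iterating: a_0=1, a_1=1, a_2=2, a_3=3, a_4=5, a_5=8, a_6=13, a_7=21, a_8=34, a_9=55, ...
a_24 = 75025.

75025


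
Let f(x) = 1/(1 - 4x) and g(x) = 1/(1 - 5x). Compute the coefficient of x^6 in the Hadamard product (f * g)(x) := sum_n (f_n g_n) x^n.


f has coefficients f_k = 4^k and g has coefficients g_k = 5^k, so the Hadamard product has coefficient (f*g)_k = 4^k * 5^k = 20^k.
For k = 6: 20^6 = 64000000.

64000000


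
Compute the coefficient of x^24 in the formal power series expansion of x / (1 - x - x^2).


Let f(x) = sum_{k>=0} a_k x^k. Multiplying f(x) * (1 - x - x^2) = x and matching coefficients gives a_0 = 0, a_1 = 1, and a_k = a_{k-1} + a_{k-2} for k >= 2. These are the Fibonacci numbers F_k.
Iterating from F_0 = 0, F_1 = 1:
F_0=0, F_1=1, F_2=1, F_3=2, F_4=3, F_5=5, F_6=8, F_7=13, F_8=21, F_9=34, ...
F_24 = 46368.

46368


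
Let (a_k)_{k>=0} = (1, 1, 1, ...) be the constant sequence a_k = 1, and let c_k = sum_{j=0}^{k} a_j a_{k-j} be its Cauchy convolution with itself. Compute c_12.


Since a_j = 1 for all j >= 0, the convolution sum becomes
c_k = sum_{j=0}^{k} 1 * 1 = 1 * (k + 1).
Equivalently, the generating function of (a_k) is 1/(1 - x) and its square is 1/(1 - x)^2 = sum_{k>=0} 1(k + 1) x^k.
For k = 12: 1 * 13 = 13.

13


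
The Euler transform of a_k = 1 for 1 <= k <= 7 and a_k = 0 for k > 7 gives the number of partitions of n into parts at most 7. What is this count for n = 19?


Partitions of 19 into parts at most 7:
Using generating function (1-x)^(-1)(1-x^2)^(-1)...(1-x^7)^(-1),
the coefficient of x^19 = 300

300


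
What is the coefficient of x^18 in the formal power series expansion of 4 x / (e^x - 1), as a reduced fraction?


The exponential generating function for Bernoulli numbers is
x / (e^x - 1) = sum_{k>=0} B_k x^k / k!.
So the coefficient of x^18 in 4 x / (e^x - 1) is 4 B_18 / 18!.
Computing: B_18 = 43867/798, 18! = 6402373705728000, giving
4 * 43867/798 / 6402373705728000 = 43867/1277273554292736000.

43867/1277273554292736000


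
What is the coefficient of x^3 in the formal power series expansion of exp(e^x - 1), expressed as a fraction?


exp(e^x - 1) is the exponential generating function for the Bell numbers Bell_k: exp(e^x - 1) = sum_{k>=0} Bell_k x^k / k!.
So the coefficient of x^3 in exp(e^x - 1) is Bell_3 / 3!.
Computing: Bell_3 = 5 and 3! = 6, giving
5/6 = 5/6.

5/6


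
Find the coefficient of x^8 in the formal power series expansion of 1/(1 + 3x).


Write 1/(1 + c x) = 1/(1 - (-c) x) and apply the geometric-series identity
1/(1 - y) = sum_{k>=0} y^k to get 1/(1 + c x) = sum_{k>=0} (-c)^k x^k.
So the coefficient of x^k is (-c)^k = (-1)^k * c^k.
Here c = 3 and k = 8:
(-3)^8 = 1 * 6561 = 6561

6561


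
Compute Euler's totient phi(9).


phi(n) counts integers in [1, n] coprime to n. Using the multiplicative formula phi(n) = n * prod_{p | n} (1 - 1/p):
9 = 3^2, so
phi(9) = 9 * (1 - 1/3) = 6.

6


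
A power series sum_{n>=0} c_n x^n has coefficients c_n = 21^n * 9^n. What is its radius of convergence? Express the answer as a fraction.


By the root test (Cauchy-Hadamard), the radius is R = 1 / limsup_n |c_n|^(1/n).
Here |c_n|^(1/n) = (21^n * 9^n)^(1/n) = 21 * 9 = 189 for all n.
So R = 1/189 = 1/189.

1/189


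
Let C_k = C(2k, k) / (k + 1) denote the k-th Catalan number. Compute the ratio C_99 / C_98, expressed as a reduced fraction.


Using C_k = (2k)! / (k! (k+1)!), the ratio C_{k+1}/C_k simplifies to
C_{k+1}/C_k = [(2k+2)! / ((k+1)! (k+2)!)] * [k! (k+1)! / (2k)!]
 = (2k+2)(2k+1) / ((k+1)(k+2)) = 2(2k+1) / (k+2).
For k = 98: 2(2*98 + 1) / (98 + 2) = 394/100 = 197/50.

197/50


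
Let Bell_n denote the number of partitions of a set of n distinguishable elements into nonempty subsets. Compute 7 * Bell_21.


Bell_21 can be computed from the Bell triangle or from Dobinski's identity Bell_n = (1/e) * sum_{k>=0} k^n / k!.
Computing Bell_21 = 474869816156751.
Then 7 * 474869816156751 = 3324088713097257.

3324088713097257


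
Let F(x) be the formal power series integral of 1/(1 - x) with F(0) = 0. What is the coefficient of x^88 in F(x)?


1/(1 - x) = sum_{k>=0} x^k. Integrating termwise and using F(0) = 0 gives
F(x) = sum_{k>=0} x^(k+1) / (k+1) = sum_{m>=1} x^m / m = -ln(1 - x).
So the coefficient of x^88 is 1/88 = 1/88.

1/88


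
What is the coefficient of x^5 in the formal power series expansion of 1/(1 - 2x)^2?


The general identity 1/(1 - c x)^r = sum_{k>=0} c^k C(k + r - 1, r - 1) x^k follows by substituting y = c x into 1/(1 - y)^r = sum_{k>=0} C(k + r - 1, r - 1) y^k.
For c = 2, r = 2, k = 5:
2^5 * C(6, 1) = 32 * 6 = 192.

192


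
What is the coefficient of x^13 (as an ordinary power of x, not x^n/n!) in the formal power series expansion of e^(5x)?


The exponential series is e^y = sum_{k>=0} y^k / k!. Substituting y = 5x gives
e^(5x) = sum_{k>=0} 5^k x^k / k!.
So the coefficient of x^n is a^n/n! with a = 5, n = 13:
5^13 / 13! = 1220703125/6227020800 = 48828125/249080832

48828125/249080832


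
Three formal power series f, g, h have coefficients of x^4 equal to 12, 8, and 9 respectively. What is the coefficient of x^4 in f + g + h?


Series addition is componentwise:
12 + 8 + 9
= 29

29


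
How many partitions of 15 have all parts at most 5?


Using the generating function (1-x)^(-1)(1-x^2)^(-1)...(1-x^5)^(-1),
the coefficient of x^15 counts these restricted partitions.
Result = 84

84


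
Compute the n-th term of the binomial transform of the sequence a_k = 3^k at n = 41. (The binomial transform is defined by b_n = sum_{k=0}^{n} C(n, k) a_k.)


With a_k = 3^k, b_n = sum_{k=0}^{n} C(n, k) 3^k = (1 + 3)^n by the binomial theorem.
For n = 41: (1 + 3)^41 = 4^41 = 4835703278458516698824704.

4835703278458516698824704


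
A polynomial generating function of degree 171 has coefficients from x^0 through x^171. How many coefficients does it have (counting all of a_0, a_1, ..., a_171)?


A polynomial of degree 171 takes the form a_0 + a_1 x + ... + a_171 x^171.
The number of coefficients is 171 + 1 = 172.

172


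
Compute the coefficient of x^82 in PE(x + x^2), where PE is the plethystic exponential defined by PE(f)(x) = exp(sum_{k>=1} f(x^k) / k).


With f(x) = x + x^2, the exponent is sum_{k>=1} (x^k + x^(2k)) / k = -ln(1 - x) - ln(1 - x^2). Exponentiating:
PE(x + x^2) = 1 / ((1 - x)(1 - x^2)).
This is the generating function for partitions of n into parts of size 1 or 2. The number of 2's can be any j in 0..41, and the rest are 1's, so
[x^82] = floor(82/2) + 1 = 42.

42


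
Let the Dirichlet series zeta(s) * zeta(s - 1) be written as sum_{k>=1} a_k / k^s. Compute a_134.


Convolution gives a_k = sum_{d | k} d * 1 = sum_{d | k} d = sigma(k), the sum of positive divisors of k.
For k = 134, the divisors are 1, 2, 67, 134, so
sigma(134) = 1 + 2 + 67 + 134 = 204.

204


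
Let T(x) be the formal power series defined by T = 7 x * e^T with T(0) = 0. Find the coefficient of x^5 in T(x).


Apply the Lagrange inversion formula: if T = 7 x * phi(T) with phi(t) = e^t, then
[x^n] T = 7^n * (1/n) [t^(n-1)] phi(t)^n = 7^n * (1/n) [t^(n-1)] e^(n t) = 7^n * (1/n) * n^(n-1) / (n-1)! = 7^n * n^(n-1) / n!.
When c = 1 this is the Cayley count of rooted labeled trees on n vertices, divided by n!.
For n = 5: 7^5 * 5^4 / 5! = 16807 * 625/120 = 2100875/24.

2100875/24


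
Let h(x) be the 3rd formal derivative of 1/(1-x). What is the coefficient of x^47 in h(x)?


Differentiating 3 times: d^3/dx^3 [1/(1-x)] = 3!/(1-x)^4.
The expansion 1/(1-x)^4 = sum_{k>=0} C(k+3, 3) x^k, so the coefficient of x^n in 3!/(1-x)^4 is 3! * C(n+3, 3).
For n = 47: 6 * C(50, 3) = 6 * 19600 = 117600

117600


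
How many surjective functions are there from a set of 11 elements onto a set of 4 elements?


By inclusion-exclusion on which target elements are missed, the number of surjections from an n-set onto a k-set is
surj(n, k) = sum_{j=0}^{k} (-1)^j C(k, j) (k - j)^n.
Equivalently surj(n, k) = k! * S(n, k), where S(n, k) is the Stirling number of the second kind.
For n = 11, k = 4:
S(11, 4) = 145750, so
surj = 4! * 145750 = 24 * 145750 = 3498000.

3498000


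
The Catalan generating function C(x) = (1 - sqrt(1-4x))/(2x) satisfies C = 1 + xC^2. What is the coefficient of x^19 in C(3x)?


Substituting x -> 3x scales the n-th coefficient by 3^n, so [x^19] C(3x) = 3^19 * C_19.
C_19 = C(2*19, 19)/(20) = 35345263800/20 = 1767263190.
So 3^19 * 1767263190 = 1162261467 * 1767263190 = 2054021907784499730.

2054021907784499730


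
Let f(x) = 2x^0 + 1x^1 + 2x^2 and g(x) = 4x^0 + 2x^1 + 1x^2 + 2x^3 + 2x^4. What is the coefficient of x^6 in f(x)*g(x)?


Cauchy product at x^6:
2*2
= 4

4


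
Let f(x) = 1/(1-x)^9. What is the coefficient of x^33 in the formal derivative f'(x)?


Differentiate: d/dx [ 1/(1-x)^r ] = r / (1-x)^(r+1).
Here r = 9, so f'(x) = 9 / (1-x)^10.
The expansion of 1/(1-x)^(r+1) has coefficient of x^n equal to C(n+r, r).
So the coefficient of x^33 in f'(x) is
9 * C(42, 9) = 9 * 445891810 = 4013026290

4013026290


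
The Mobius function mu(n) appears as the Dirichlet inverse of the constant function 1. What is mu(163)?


163 = 163 (all distinct primes).
mu(163) = (-1)^1 = -1

-1


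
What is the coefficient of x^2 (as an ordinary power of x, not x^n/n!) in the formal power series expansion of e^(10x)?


The exponential series is e^y = sum_{k>=0} y^k / k!. Substituting y = 10x gives
e^(10x) = sum_{k>=0} 10^k x^k / k!.
So the coefficient of x^n is a^n/n! with a = 10, n = 2:
10^2 / 2! = 100/2 = 50

50


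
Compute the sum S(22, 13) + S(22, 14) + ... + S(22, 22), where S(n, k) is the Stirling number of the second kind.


By definition, S(n, k) counts partitions of an n-set into exactly k nonempty blocks.
Computing row n = 22 for k = 13..22:
S(22, k): 22496861868481, 3295165281331, 345615943200, 26046574004, 1404142047, 53374629, 1389850, 23485, 231, 1
Sum = 26165148597259.

26165148597259


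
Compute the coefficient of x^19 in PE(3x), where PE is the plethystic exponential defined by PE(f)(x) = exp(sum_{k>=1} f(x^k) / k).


With f(x) = 3x, the exponent is sum_{k>=1} 3 x^k / k = 3 * (-ln(1 - x)). Exponentiating:
PE(3x) = exp(-3 ln(1 - x)) = 1/(1 - x)^3.
By the negative binomial expansion, [x^n] 1/(1 - x)^3 = C(n + 2, 2).
For n = 19: C(21, 2) = 210.

210


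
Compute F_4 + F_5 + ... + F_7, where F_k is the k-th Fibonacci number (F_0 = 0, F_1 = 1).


Use the identity sum_{k=0}^{N} F_k = F_{N+2} - 1 (which follows from F_{k+2} - F_{k+1} = F_k). Then
sum_{k=4}^{7} F_k = (F_{9} - 1) - (F_{5} - 1) = F_{9} - F_{5}.
Computing: F_{9} = 34, F_{5} = 5, so
Sum = 34 - 5 = 29.

29


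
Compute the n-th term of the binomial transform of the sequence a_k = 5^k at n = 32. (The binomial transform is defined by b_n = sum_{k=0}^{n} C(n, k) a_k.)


With a_k = 5^k, b_n = sum_{k=0}^{n} C(n, k) 5^k = (1 + 5)^n by the binomial theorem.
For n = 32: (1 + 5)^32 = 6^32 = 7958661109946400884391936.

7958661109946400884391936


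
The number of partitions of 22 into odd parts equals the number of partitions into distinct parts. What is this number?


Computing partitions of 22 into odd parts (1, 3, 5, ...):
Using the generating function prod_{k>=0} 1/(1-x^(2k+1)),
the count is 89

89


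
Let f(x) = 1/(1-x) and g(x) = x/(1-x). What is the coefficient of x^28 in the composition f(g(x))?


First simplify the composition: f(g(x)) = 1/(1 - x/(1-x)) = (1-x)/((1-x) - x) = (1-x)/(1-2x).
Now extract the coefficient. Write (1-x)/(1-2x) = 1/(1-2x) - x/(1-2x).
The coefficient of x^n in 1/(1-2x) is 2^n, and in x/(1-2x) is 2^(n-1) (for n >= 1).
So the coefficient of x^28 is 2^28 - 2^27 = 268435456 - 134217728 = 134217728.

134217728


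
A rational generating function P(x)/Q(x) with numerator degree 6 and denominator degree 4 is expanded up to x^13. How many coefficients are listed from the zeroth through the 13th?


Expanding up to x^13 gives the coefficients for x^0, x^1, ..., x^13.
That is 13 + 1 = 14 coefficients in total.

14


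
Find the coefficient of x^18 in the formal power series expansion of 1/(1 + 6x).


Write 1/(1 + c x) = 1/(1 - (-c) x) and apply the geometric-series identity
1/(1 - y) = sum_{k>=0} y^k to get 1/(1 + c x) = sum_{k>=0} (-c)^k x^k.
So the coefficient of x^k is (-c)^k = (-1)^k * c^k.
Here c = 6 and k = 18:
(-6)^18 = 1 * 101559956668416 = 101559956668416

101559956668416


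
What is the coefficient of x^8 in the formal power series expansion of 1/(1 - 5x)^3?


The general identity 1/(1 - c x)^r = sum_{k>=0} c^k C(k + r - 1, r - 1) x^k follows by substituting y = c x into 1/(1 - y)^r = sum_{k>=0} C(k + r - 1, r - 1) y^k.
For c = 5, r = 3, k = 8:
5^8 * C(10, 2) = 390625 * 45 = 17578125.

17578125


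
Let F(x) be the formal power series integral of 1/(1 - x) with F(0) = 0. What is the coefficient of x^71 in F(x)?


1/(1 - x) = sum_{k>=0} x^k. Integrating termwise and using F(0) = 0 gives
F(x) = sum_{k>=0} x^(k+1) / (k+1) = sum_{m>=1} x^m / m = -ln(1 - x).
So the coefficient of x^71 is 1/71 = 1/71.

1/71


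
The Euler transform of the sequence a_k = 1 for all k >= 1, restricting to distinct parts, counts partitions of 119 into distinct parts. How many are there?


Partitions of 119 into distinct parts can be computed via generating function.
Product (1+x)(1+x^2)(1+x^3)...
The coefficient of x^119 = 2032290

2032290


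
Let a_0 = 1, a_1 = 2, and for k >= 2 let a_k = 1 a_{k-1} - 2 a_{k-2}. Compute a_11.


Iterating the recurrence forward:
a_0 = 1
a_1 = 2
a_2 = 1*2 - 2*1 = 0
a_3 = 1*0 - 2*2 = -4
a_4 = 1*-4 - 2*0 = -4
a_5 = 1*-4 - 2*-4 = 4
a_6 = 1*4 - 2*-4 = 12
a_7 = 1*12 - 2*4 = 4
a_8 = 1*4 - 2*12 = -20
a_9 = 1*-20 - 2*4 = -28
a_10 = 1*-28 - 2*-20 = 12
a_11 = 1*12 - 2*-28 = 68
So a_11 = 68.

68


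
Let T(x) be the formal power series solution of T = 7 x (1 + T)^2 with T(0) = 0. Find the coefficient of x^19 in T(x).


Apply the Lagrange inversion formula: if T = 7 x * phi(T) with phi(t) = (1 + t)^2, then [x^n] T = 7^n * (1/n) [t^(n-1)] phi(t)^n = 7^n * (1/n) [t^(n-1)] (1 + t)^(2n) = 7^n * (1/n) C(2n, n-1).
Using the identity C(2n, n-1) = C(2n, n) * n / (n+1), the unscaled factor equals C(2n, n) / (n+1) = C_n, the n-th Catalan number.
For n = 19: C_19 = C(38, 19) / 20 = 35345263800/20 = 1767263190.
With the 7^19 = 11398895185373143 factor, the coefficient is 11398895185373143 * 1767263190 = 20144847867778182038506170.

20144847867778182038506170


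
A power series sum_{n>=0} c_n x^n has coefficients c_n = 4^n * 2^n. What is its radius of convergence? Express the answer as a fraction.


By the root test (Cauchy-Hadamard), the radius is R = 1 / limsup_n |c_n|^(1/n).
Here |c_n|^(1/n) = (4^n * 2^n)^(1/n) = 4 * 2 = 8 for all n.
So R = 1/8 = 1/8.

1/8


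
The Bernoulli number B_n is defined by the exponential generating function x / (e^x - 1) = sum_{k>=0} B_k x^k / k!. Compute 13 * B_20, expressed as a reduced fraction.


Bernoulli numbers can also be computed recursively via B_0 = 1 and sum_{j=0}^{m} C(m+1, j) B_j = 0 for m >= 1. Odd-index Bernoulli numbers vanish for k >= 3.
Computing B_20 = -174611/330, so 13 * B_20 = 13 * -174611/330 = -2269943/330.

-2269943/330


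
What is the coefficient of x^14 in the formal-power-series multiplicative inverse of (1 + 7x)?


The inverse is 1/(1 + 7x). Apply the geometric identity 1/(1 - y) = sum_{k>=0} y^k with y = -7x:
1/(1 + 7x) = sum_{k>=0} (-7)^k x^k.
So the coefficient of x^14 is (-7)^14 = 678223072849.

678223072849


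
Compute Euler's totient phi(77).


phi(n) counts integers in [1, n] coprime to n. Using the multiplicative formula phi(n) = n * prod_{p | n} (1 - 1/p):
77 = 7 * 11, so
phi(77) = 77 * (1 - 1/7) * (1 - 1/11) = 60.

60


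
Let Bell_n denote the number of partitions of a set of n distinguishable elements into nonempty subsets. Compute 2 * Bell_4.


Bell_4 can be computed from the Bell triangle or from Dobinski's identity Bell_n = (1/e) * sum_{k>=0} k^n / k!.
Computing Bell_4 = 15.
Then 2 * 15 = 30.

30


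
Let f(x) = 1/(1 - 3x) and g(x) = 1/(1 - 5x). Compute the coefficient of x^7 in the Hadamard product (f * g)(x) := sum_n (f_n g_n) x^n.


f has coefficients f_k = 3^k and g has coefficients g_k = 5^k, so the Hadamard product has coefficient (f*g)_k = 3^k * 5^k = 15^k.
For k = 7: 15^7 = 170859375.

170859375


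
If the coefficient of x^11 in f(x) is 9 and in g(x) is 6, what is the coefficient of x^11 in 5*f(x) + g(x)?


Scalar multiplication scales coefficients: 5 * 9 = 45.
Then add the g coefficient: 45 + 6
= 51

51


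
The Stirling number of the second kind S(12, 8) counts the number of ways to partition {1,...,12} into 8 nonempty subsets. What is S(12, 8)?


Using the explicit formula S(n,k) = (1/k!) sum_{j=0}^{k} (-1)^(k-j) C(k,j) j^n:
S(12, 8) = 159027
Equivalently, S(n,k) is n! times the coefficient of x^n in the EGF (e^x - 1)^k / k!.

159027


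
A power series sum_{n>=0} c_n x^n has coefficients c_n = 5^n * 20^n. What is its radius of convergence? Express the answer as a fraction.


By the root test (Cauchy-Hadamard), the radius is R = 1 / limsup_n |c_n|^(1/n).
Here |c_n|^(1/n) = (5^n * 20^n)^(1/n) = 5 * 20 = 100 for all n.
So R = 1/100 = 1/100.

1/100


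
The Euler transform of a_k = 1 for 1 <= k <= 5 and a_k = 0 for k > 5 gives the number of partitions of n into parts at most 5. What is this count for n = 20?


Partitions of 20 into parts at most 5:
Using generating function (1-x)^(-1)(1-x^2)^(-1)...(1-x^5)^(-1),
the coefficient of x^20 = 192

192


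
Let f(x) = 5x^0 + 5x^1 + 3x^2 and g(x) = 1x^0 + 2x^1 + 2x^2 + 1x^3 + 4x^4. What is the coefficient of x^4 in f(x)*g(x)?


Cauchy product at x^4:
5*4 + 5*1 + 3*2
= 31

31


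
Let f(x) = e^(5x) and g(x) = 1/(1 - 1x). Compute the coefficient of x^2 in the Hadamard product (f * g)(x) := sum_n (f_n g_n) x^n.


Expanding: f_k = 5^k/k! (from e^(5x)) and g_k = 1^k (from 1/(1 - 1x)). So the Hadamard coefficient (f * g)_k = 5^k 1^k / k! = (5)^k / k!.
For k = 2: 5^2/2! = 25/2 = 25/2.

25/2


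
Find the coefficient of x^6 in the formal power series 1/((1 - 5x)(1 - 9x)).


By partial fractions or Cauchy convolution:
The coefficient equals sum_{k=0}^{6} 5^k * 9^(6-k).
= 1176211

1176211


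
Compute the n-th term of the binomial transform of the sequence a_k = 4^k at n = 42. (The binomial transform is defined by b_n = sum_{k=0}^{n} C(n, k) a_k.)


With a_k = 4^k, b_n = sum_{k=0}^{n} C(n, k) 4^k = (1 + 4)^n by the binomial theorem.
For n = 42: (1 + 4)^42 = 5^42 = 227373675443232059478759765625.

227373675443232059478759765625


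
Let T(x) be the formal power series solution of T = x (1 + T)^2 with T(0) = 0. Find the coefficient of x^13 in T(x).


Apply the Lagrange inversion formula: if T = x * phi(T) with phi(t) = (1 + t)^2, then [x^n] T = (1/n) [t^(n-1)] phi(t)^n = (1/n) [t^(n-1)] (1 + t)^(2n) = (1/n) C(2n, n-1).
Using the identity C(2n, n-1) = C(2n, n) * n / (n+1), the unscaled factor equals C(2n, n) / (n+1) = C_n, the n-th Catalan number.
For n = 13: C_13 = C(26, 13) / 14 = 10400600/14 = 742900 = 742900.

742900


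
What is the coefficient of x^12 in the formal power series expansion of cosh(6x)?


The Maclaurin series is cosh(t) = sum_{m>=0} t^(2m) / (2m)!, so substituting t = 6x, only even powers of x are nonzero, with coefficient of x^(2m) equal to 6^(2m) / (2m)!.
For x^12 the coefficient is 6^12/12! = 2176782336/479001600 = 8748/1925.

8748/1925


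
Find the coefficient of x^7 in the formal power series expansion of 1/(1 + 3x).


Write 1/(1 + c x) = 1/(1 - (-c) x) and apply the geometric-series identity
1/(1 - y) = sum_{k>=0} y^k to get 1/(1 + c x) = sum_{k>=0} (-c)^k x^k.
So the coefficient of x^k is (-c)^k = (-1)^k * c^k.
Here c = 3 and k = 7:
(-3)^7 = -1 * 2187 = -2187

-2187


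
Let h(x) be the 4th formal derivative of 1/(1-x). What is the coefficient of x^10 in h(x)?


Differentiating 4 times: d^4/dx^4 [1/(1-x)] = 4!/(1-x)^5.
The expansion 1/(1-x)^5 = sum_{k>=0} C(k+4, 4) x^k, so the coefficient of x^n in 4!/(1-x)^5 is 4! * C(n+4, 4).
For n = 10: 24 * C(14, 4) = 24 * 1001 = 24024

24024


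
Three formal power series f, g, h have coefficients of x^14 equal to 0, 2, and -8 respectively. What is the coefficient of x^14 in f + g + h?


Series addition is componentwise:
0 + 2 + -8
= -6

-6


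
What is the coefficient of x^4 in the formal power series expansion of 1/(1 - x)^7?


The expansion 1/(1 - x)^r = sum_{k>=0} C(k + r - 1, r - 1) x^k follows from the multiset / negative-binomial theorem (or from repeated differentiation of the geometric series).
For r = 7 and k = 4:
C(10, 6) = 3628800 / (720 * 24) = 210.

210


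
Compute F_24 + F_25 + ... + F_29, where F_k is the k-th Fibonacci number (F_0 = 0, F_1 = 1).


Use the identity sum_{k=0}^{N} F_k = F_{N+2} - 1 (which follows from F_{k+2} - F_{k+1} = F_k). Then
sum_{k=24}^{29} F_k = (F_{31} - 1) - (F_{25} - 1) = F_{31} - F_{25}.
Computing: F_{31} = 1346269, F_{25} = 75025, so
Sum = 1346269 - 75025 = 1271244.

1271244


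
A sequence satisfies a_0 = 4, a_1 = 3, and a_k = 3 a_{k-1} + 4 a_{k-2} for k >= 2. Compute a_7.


The characteristic equation is t^2 - 3 t - 4 = 0, with roots r_1 = 4 and r_2 = -1 (so c_1 = r_1 + r_2, c_2 = -r_1 r_2 as required).
One can use the closed form a_n = A r_1^n + B r_2^n, but direct iteration is more reliable:
a_0 = 4, a_1 = 3, a_2 = 25, a_3 = 87, a_4 = 361, a_5 = 1431, a_6 = 5737, a_7 = 22935.
So a_7 = 22935.

22935


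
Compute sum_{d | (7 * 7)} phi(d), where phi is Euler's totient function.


First, 7 * 7 = 49. One classical identity is sum_{d | n} phi(d) = n (each k in [1, n] has a unique gcd with n, and among the k's with gcd(k, n) = n/d there are phi(d) of them). So the sum equals 49. We also verify directly:
Divisors of 49: 1, 7, 49.
phi values: 1, 6, 42.
Sum = 49.

49


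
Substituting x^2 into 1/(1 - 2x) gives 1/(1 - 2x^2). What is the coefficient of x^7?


Since 1/(1 - 2x^2) only has even powers of x,
the coefficient of x^7 (odd) is 0.

0


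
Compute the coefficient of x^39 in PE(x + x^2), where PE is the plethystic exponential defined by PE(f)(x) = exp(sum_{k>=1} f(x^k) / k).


With f(x) = x + x^2, the exponent is sum_{k>=1} (x^k + x^(2k)) / k = -ln(1 - x) - ln(1 - x^2). Exponentiating:
PE(x + x^2) = 1 / ((1 - x)(1 - x^2)).
This is the generating function for partitions of n into parts of size 1 or 2. The number of 2's can be any j in 0..19, and the rest are 1's, so
[x^39] = floor(39/2) + 1 = 20.

20


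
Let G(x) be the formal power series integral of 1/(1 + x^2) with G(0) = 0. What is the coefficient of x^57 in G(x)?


1/(1 + x^2) = sum_{j>=0} (-1)^j x^(2j). Integrating termwise with G(0) = 0:
G(x) = sum_{j>=0} (-1)^j x^(2j+1) / (2j+1) = arctan(x).
Only odd powers are nonzero. For x^57 write 57 = 2*28 + 1, giving
(-1)^28 / 57 = 1/57 = 1/57.

1/57


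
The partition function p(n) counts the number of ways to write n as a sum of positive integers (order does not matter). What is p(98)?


Using the generating function prod_{k>=1} 1/(1-x^k), we compute p(98).
By dynamic programming over parts 1 through 98:
p(98) = 150198136

150198136


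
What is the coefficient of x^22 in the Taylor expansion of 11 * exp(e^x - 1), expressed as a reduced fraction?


exp(e^x - 1) = sum_{k>=0} Bell_k x^k / k!, where Bell_k is the k-th Bell number.
So the coefficient of x^22 is 11 * Bell_22 / 22!.
Computing: Bell_22 = 4506715738447323 and 22! = 1124000727777607680000, giving
11 * 4506715738447323/1124000727777607680000 = 88366975263673/2003566359674880000.

88366975263673/2003566359674880000


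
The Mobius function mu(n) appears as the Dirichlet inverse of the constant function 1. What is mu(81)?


81 has a squared prime factor, so mu(81) = 0.
Factorization reveals a repeated prime.

0


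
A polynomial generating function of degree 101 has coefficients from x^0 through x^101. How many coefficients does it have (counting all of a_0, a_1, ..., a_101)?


A polynomial of degree 101 takes the form a_0 + a_1 x + ... + a_101 x^101.
The number of coefficients is 101 + 1 = 102.

102


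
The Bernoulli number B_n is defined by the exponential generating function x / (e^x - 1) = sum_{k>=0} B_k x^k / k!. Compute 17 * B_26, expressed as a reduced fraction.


Bernoulli numbers can also be computed recursively via B_0 = 1 and sum_{j=0}^{m} C(m+1, j) B_j = 0 for m >= 1. Odd-index Bernoulli numbers vanish for k >= 3.
Computing B_26 = 8553103/6, so 17 * B_26 = 17 * 8553103/6 = 145402751/6.

145402751/6


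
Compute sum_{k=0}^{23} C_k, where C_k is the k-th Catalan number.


C_0 through C_23: 1, 1, 2, 5, 14, 42, 132, 429, 1430, 4862, 16796, 58786, 208012, 742900, 2674440, 9694845, 35357670, 129644790, 477638700, 1767263190, 6564120420, 24466267020, 91482563640, 343059613650
Sum = 1 + 1 + 2 + 5 + 14 + 42 + 132 + 429 + 1430 + 4862 + 16796 + 58786 + 208012 + 742900 + 2674440 + 9694845 + 35357670 + 129644790 + 477638700 + 1767263190 + 6564120420 + 24466267020 + 91482563640 + 343059613650
= 467995871777

467995871777


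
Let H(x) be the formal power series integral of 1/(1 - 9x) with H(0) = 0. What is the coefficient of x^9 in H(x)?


1/(1 - 9x) = sum_{k>=0} 9^k x^k. Integrating termwise with H(0) = 0:
H(x) = sum_{k>=0} 9^k x^(k+1) / (k+1) = sum_{m>=1} 9^(m-1) x^m / m.
For m = 9: 9^8/9 = 43046721/9 = 4782969.

4782969


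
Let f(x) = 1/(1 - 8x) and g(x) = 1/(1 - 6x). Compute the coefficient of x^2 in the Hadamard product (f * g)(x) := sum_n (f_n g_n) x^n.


f has coefficients f_k = 8^k and g has coefficients g_k = 6^k, so the Hadamard product has coefficient (f*g)_k = 8^k * 6^k = 48^k.
For k = 2: 48^2 = 2304.

2304


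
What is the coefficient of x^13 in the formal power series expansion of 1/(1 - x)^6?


The expansion 1/(1 - x)^r = sum_{k>=0} C(k + r - 1, r - 1) x^k follows from the multiset / negative-binomial theorem (or from repeated differentiation of the geometric series).
For r = 6 and k = 13:
C(18, 5) = 6402373705728000 / (120 * 6227020800) = 8568.

8568


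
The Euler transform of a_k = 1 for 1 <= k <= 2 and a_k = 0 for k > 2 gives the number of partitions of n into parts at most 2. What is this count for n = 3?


Partitions of 3 into parts at most 2:
Using generating function (1-x)^(-1)(1-x^2)^(-1),
the coefficient of x^3 = 2

2


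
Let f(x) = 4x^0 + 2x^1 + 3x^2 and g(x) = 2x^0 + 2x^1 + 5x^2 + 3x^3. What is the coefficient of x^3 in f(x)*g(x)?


Cauchy product at x^3:
4*3 + 2*5 + 3*2
= 28

28


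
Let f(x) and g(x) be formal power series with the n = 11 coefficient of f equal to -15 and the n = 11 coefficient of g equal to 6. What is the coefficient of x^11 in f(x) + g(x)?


Addition of formal power series is termwise.
The coefficient of x^11 in f + g = -15 + 6
= -9

-9


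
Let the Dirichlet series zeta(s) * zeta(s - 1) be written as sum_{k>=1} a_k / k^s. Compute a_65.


Convolution gives a_k = sum_{d | k} d * 1 = sum_{d | k} d = sigma(k), the sum of positive divisors of k.
For k = 65, the divisors are 1, 5, 13, 65, so
sigma(65) = 1 + 5 + 13 + 65 = 84.

84


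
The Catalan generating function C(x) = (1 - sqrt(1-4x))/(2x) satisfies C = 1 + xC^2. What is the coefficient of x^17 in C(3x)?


Substituting x -> 3x scales the n-th coefficient by 3^n, so [x^17] C(3x) = 3^17 * C_17.
C_17 = C(2*17, 17)/(18) = 2333606220/18 = 129644790.
So 3^17 * 129644790 = 129140163 * 129644790 = 16742349312700770.

16742349312700770


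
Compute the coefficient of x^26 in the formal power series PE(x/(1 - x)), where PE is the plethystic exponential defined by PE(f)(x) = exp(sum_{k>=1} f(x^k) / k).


For f(x) = x/(1 - x) we have
sum_{k>=1} f(x^k) / k = sum_{k>=1} (1/k) * x^k / (1 - x^k) = sum_{k, m >= 1} x^(k m) / k,
which after exponentiating simplifies to
PE(x/(1 - x)) = prod_{k>=1} 1 / (1 - x^k).
This is the generating function for the partition function p(n), so the coefficient of x^26 is p(26).
Computing p(26) by dynamic programming over parts 1, 2, ..., 26: p(26) = 2436.

2436


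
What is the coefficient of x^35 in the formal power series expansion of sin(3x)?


The Maclaurin series is sin(t) = sum_{k>=0} (-1)^k t^(2k+1) / (2k+1)!, so substituting t = 3x, only odd powers of x are nonzero, with coefficient of x^(2k+1) equal to (-1)^k 3^(2k+1) / (2k+1)!.
Write 35 = 2*17 + 1, giving the coefficient (-1)^17 * 3^35 / 35! = -50031545098999707/10333147966386144929666651337523200000000 = -3486784401/720134848346716926220697600000000.

-3486784401/720134848346716926220697600000000


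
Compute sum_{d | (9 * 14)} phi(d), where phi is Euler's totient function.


First, 9 * 14 = 126. One classical identity is sum_{d | n} phi(d) = n (each k in [1, n] has a unique gcd with n, and among the k's with gcd(k, n) = n/d there are phi(d) of them). So the sum equals 126. We also verify directly:
Divisors of 126: 1, 2, 3, 6, 7, 9, 14, 18, 21, 42, 63, 126.
phi values: 1, 1, 2, 2, 6, 6, 6, 6, 12, 12, 36, 36.
Sum = 126.

126


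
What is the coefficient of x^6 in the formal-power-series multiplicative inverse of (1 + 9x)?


The inverse is 1/(1 + 9x). Apply the geometric identity 1/(1 - y) = sum_{k>=0} y^k with y = -9x:
1/(1 + 9x) = sum_{k>=0} (-9)^k x^k.
So the coefficient of x^6 is (-9)^6 = 531441.

531441


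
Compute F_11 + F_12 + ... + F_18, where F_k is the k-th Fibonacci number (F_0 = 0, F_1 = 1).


Use the identity sum_{k=0}^{N} F_k = F_{N+2} - 1 (which follows from F_{k+2} - F_{k+1} = F_k). Then
sum_{k=11}^{18} F_k = (F_{20} - 1) - (F_{12} - 1) = F_{20} - F_{12}.
Computing: F_{20} = 6765, F_{12} = 144, so
Sum = 6765 - 144 = 6621.

6621


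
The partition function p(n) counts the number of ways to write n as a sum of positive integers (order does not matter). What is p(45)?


Using the generating function prod_{k>=1} 1/(1-x^k), we compute p(45).
By dynamic programming over parts 1 through 45:
p(45) = 89134

89134


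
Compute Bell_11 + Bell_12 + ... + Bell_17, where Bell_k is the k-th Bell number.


Recall Bell_k counts set partitions of a k-set (with Bell_0 = 1 by convention).
Bell_11 through Bell_17: 678570, 4213597, 27644437, 190899322, 1382958545, 10480142147, 82864869804
Sum = 678570 + 4213597 + 27644437 + 190899322 + 1382958545 + 10480142147 + 82864869804 = 94951406422.

94951406422


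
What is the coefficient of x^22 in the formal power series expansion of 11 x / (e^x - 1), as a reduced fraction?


The exponential generating function for Bernoulli numbers is
x / (e^x - 1) = sum_{k>=0} B_k x^k / k!.
So the coefficient of x^22 in 11 x / (e^x - 1) is 11 B_22 / 22!.
Computing: B_22 = 854513/138, 22! = 1124000727777607680000, giving
11 * 854513/138 / 1124000727777607680000 = 77683/1281918185399255040000.

77683/1281918185399255040000
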